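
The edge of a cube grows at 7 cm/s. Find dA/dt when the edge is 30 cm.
2520 cm²/s

A = 6s²
dA/dt = 12s · ds/dt = 12·30·7 = 2520 cm²/s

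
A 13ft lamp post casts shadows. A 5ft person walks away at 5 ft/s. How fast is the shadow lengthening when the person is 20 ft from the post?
25/8 ft/s

By similar triangles: 13/(x+s) = 5/s
Solving: s = 5x/8
ds/dt = 5/8 · dx/dt = 5/8 · 5 = 25/8 ft/s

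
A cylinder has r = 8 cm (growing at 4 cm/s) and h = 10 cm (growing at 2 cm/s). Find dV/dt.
768π cm³/s

V = πr²h
dV/dt = 2πrh·dr/dt + πr²·dh/dt
= 2π(8)(10)(4) + π(8)²(2)
= 768π cm³/s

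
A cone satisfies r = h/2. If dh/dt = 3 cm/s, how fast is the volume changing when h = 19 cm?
1083π/4 cm³/s

V = (1/3)π(h/2)²h = πh³/12
dV/dt = πh²/4 · 3
At h = 19: dV/dt = 1083π/4 cm³/s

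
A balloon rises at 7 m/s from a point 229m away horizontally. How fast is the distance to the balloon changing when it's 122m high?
854√2693/13465 ≈ 3.291 m/s

z² = 229² + y²
z = √(229² + 122²) = 5√2693
dz/dt = y/z · dy/dt = 122/(5√2693) · 7 = 854√2693/13465 ≈ 3.291 m/s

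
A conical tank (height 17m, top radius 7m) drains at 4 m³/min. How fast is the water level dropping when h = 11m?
1156/(5929π) ≈ 0.06206 m/min

r/h = 7/17, so r = (7/17)h
V = (1/3)πr²h = (1/3)π((7/17)h)²h = (49/867)πh³
dV/dh = (49/289)πh²
dh/dt = (dV/dt)/(dV/dh) = -4/((49/289)π·11²) = -1156/(5929π) m/min
The level is dropping at 1156/(5929π) ≈ 0.06206 m/min.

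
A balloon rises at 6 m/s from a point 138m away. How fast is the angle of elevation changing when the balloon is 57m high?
0.037142 rad/s

tan(θ) = y/138
sec²(θ) · dθ/dt = (1/138) · dy/dt
dθ/dt = cos²(θ)/138 · 6 = 138/(138² + 57²) · 6
dθ/dt = 0.037142 rad/s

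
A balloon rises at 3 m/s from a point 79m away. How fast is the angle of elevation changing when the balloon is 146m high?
0.0086 rad/s

tan(θ) = y/79
sec²(θ) · dθ/dt = (1/79) · dy/dt
dθ/dt = cos²(θ)/79 · 3 = 79/(79² + 146²) · 3
dθ/dt = 0.0086 rad/s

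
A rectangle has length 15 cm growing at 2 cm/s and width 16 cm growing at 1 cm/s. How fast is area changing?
47 cm²/s

A = lw
dA/dt = w·dl/dt + l·dw/dt = 16·2 + 15·1 = 47 cm²/s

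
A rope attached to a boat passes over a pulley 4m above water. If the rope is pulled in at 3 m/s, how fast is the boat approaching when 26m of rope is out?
13√165/55 ≈ 3.036 m/s

rope² = x² + 4²
x = √(26² - 4²) = 2√165
dx/dt = (rope/x) · d(rope)/dt = (26/(2√165)) · (-3) = -13√165/55 m/s
The boat approaches at 13√165/55 ≈ 3.036 m/s.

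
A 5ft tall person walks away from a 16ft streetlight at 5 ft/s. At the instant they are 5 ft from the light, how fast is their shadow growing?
25/11 ft/s

By similar triangles: 16/(x+s) = 5/s
Solving: s = 5x/11
ds/dt = 5/11 · dx/dt = 5/11 · 5 = 25/11 ft/s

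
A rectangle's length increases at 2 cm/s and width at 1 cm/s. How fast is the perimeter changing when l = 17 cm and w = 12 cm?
6 cm/s

P = 2(l + w)
dP/dt = 2(dl/dt + dw/dt) = 2(2 + 1) = 6 cm/s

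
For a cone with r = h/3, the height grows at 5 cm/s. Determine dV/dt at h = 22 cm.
2420π/9 cm³/s

V = (1/3)π(h/3)²h = πh³/27
dV/dt = πh²/9 · 5
At h = 22: dV/dt = 2420π/9 cm³/s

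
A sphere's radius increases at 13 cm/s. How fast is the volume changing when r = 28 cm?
40768π cm³/s

V = (4/3)πr³
dV/dt = dV/dr · dr/dt = 4πr² · 13
At r = 28: dV/dt = 40768π cm³/s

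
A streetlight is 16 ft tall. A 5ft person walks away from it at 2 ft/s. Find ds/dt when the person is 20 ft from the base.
10/11 ft/s

By similar triangles: 16/(x+s) = 5/s
Solving: s = 5x/11
ds/dt = 5/11 · dx/dt = 5/11 · 2 = 10/11 ft/s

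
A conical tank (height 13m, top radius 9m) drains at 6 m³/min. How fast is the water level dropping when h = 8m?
169/(864π) ≈ 0.06226 m/min

r/h = 9/13, so r = (9/13)h
V = (1/3)πr²h = (1/3)π((9/13)h)²h = (27/169)πh³
dV/dh = (81/169)πh²
dh/dt = (dV/dt)/(dV/dh) = -6/((81/169)π·8²) = -169/(864π) m/min
The level is dropping at 169/(864π) ≈ 0.06226 m/min.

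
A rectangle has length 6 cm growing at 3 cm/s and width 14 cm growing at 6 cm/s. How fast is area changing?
78 cm²/s

A = lw
dA/dt = w·dl/dt + l·dw/dt = 14·3 + 6·6 = 78 cm²/s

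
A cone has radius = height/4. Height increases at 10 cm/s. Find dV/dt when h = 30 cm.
1125π/2 cm³/s

V = (1/3)π(h/4)²h = πh³/48
dV/dt = πh²/16 · 10
At h = 30: dV/dt = 1125π/2 cm³/s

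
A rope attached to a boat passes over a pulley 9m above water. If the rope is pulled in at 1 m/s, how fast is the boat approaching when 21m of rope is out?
7√10/20 ≈ 1.107 m/s

rope² = x² + 9²
x = √(21² - 9²) = 6√10
dx/dt = (rope/x) · d(rope)/dt = (21/(6√10)) · (-1) = -7√10/20 m/s
The boat approaches at 7√10/20 ≈ 1.107 m/s.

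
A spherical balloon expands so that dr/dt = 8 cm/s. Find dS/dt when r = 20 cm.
1280π cm²/s

S = 4πr²
dS/dt = dS/dr · dr/dt = 8πr · 8
At r = 20: dS/dt = 1280π cm²/s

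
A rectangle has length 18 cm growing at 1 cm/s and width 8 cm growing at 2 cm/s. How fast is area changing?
44 cm²/s

A = lw
dA/dt = w·dl/dt + l·dw/dt = 8·1 + 18·2 = 44 cm²/s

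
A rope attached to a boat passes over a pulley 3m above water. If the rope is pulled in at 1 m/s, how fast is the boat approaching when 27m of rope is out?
9√5/20 ≈ 1.006 m/s

rope² = x² + 3²
x = √(27² - 3²) = 12√5
dx/dt = (rope/x) · d(rope)/dt = (27/(12√5)) · (-1) = -9√5/20 m/s
The boat approaches at 9√5/20 ≈ 1.006 m/s.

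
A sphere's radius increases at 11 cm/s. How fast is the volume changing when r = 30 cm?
39600π cm³/s

V = (4/3)πr³
dV/dt = dV/dr · dr/dt = 4πr² · 11
At r = 30: dV/dt = 39600π cm³/s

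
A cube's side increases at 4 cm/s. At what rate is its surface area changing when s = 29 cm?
1392 cm²/s

A = 6s²
dA/dt = 12s · ds/dt = 12·29·4 = 1392 cm²/s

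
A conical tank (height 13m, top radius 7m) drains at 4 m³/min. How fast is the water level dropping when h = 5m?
676/(1225π) ≈ 0.1757 m/min

r/h = 7/13, so r = (7/13)h
V = (1/3)πr²h = (1/3)π((7/13)h)²h = (49/507)πh³
dV/dh = (49/169)πh²
dh/dt = (dV/dt)/(dV/dh) = -4/((49/169)π·5²) = -676/(1225π) m/min
The level is dropping at 676/(1225π) ≈ 0.1757 m/min.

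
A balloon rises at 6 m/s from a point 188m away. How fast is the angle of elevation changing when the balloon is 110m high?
0.023775 rad/s

tan(θ) = y/188
sec²(θ) · dθ/dt = (1/188) · dy/dt
dθ/dt = cos²(θ)/188 · 6 = 188/(188² + 110²) · 6
dθ/dt = 0.023775 rad/s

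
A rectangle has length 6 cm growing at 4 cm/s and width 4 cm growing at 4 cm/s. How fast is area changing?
40 cm²/s

A = lw
dA/dt = w·dl/dt + l·dw/dt = 4·4 + 6·4 = 40 cm²/s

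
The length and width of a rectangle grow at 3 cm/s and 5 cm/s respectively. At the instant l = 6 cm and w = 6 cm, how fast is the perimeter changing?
16 cm/s

P = 2(l + w)
dP/dt = 2(dl/dt + dw/dt) = 2(3 + 5) = 16 cm/s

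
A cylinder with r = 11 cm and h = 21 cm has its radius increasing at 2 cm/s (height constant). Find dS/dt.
172π cm²/s

S = 2πrh + 2πr² (lateral + bases)
dS/dt = (2πh + 4πr)·dr/dt = (2π·21 + 4π·11)·2
= 172π cm²/s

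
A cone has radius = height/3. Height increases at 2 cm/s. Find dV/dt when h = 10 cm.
200π/9 cm³/s

V = (1/3)π(h/3)²h = πh³/27
dV/dt = πh²/9 · 2
At h = 10: dV/dt = 200π/9 cm³/s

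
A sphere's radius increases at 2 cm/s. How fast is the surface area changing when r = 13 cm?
208π cm²/s

S = 4πr²
dS/dt = dS/dr · dr/dt = 8πr · 2
At r = 13: dS/dt = 208π cm²/s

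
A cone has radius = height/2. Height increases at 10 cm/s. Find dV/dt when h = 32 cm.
2560π cm³/s

V = (1/3)π(h/2)²h = πh³/12
dV/dt = πh²/4 · 10
At h = 32: dV/dt = 2560π cm³/s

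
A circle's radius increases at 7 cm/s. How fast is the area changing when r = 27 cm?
378π cm²/s

A = πr²
dA/dt = 2πr · dr/dt = 2π(27)(7) = 378π cm²/s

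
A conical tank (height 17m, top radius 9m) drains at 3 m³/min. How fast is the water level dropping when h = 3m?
289/(243π) ≈ 0.3786 m/min

r/h = 9/17, so r = (9/17)h
V = (1/3)πr²h = (1/3)π((9/17)h)²h = (27/289)πh³
dV/dh = (81/289)πh²
dh/dt = (dV/dt)/(dV/dh) = -3/((81/289)π·3²) = -289/(243π) m/min
The level is dropping at 289/(243π) ≈ 0.3786 m/min.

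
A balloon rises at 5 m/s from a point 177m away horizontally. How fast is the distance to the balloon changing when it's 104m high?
104√42145/8429 ≈ 2.533 m/s

z² = 177² + y²
z = √(177² + 104²) = √42145
dz/dt = y/z · dy/dt = 104/√42145 · 5 = 104√42145/8429 ≈ 2.533 m/s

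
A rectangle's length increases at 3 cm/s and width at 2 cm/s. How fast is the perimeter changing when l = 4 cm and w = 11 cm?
10 cm/s

P = 2(l + w)
dP/dt = 2(dl/dt + dw/dt) = 2(3 + 2) = 10 cm/s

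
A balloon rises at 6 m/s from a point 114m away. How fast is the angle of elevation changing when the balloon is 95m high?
0.031061 rad/s

tan(θ) = y/114
sec²(θ) · dθ/dt = (1/114) · dy/dt
dθ/dt = cos²(θ)/114 · 6 = 114/(114² + 95²) · 6
dθ/dt = 0.031061 rad/s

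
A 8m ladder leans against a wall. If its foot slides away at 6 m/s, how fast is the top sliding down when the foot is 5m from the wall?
10√39/13 ≈ 4.804 m/s

x² + y² = 8²
2x·dx/dt + 2y·dy/dt = 0
dy/dt = -x/y · dx/dt = -5/√39 · 6 = -10√39/13 m/s
The top is descending at 10√39/13 ≈ 4.804 m/s.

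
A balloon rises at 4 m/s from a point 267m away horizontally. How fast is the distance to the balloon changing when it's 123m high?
82√9602/4801 ≈ 1.674 m/s

z² = 267² + y²
z = √(267² + 123²) = 3√9602
dz/dt = y/z · dy/dt = 123/(3√9602) · 4 = 82√9602/4801 ≈ 1.674 m/s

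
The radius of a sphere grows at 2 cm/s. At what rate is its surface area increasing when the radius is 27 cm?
432π cm²/s

S = 4πr²
dS/dt = dS/dr · dr/dt = 8πr · 2
At r = 27: dS/dt = 432π cm²/s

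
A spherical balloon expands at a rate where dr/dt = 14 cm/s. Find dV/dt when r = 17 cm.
16184π cm³/s

V = (4/3)πr³
dV/dt = dV/dr · dr/dt = 4πr² · 14
At r = 17: dV/dt = 16184π cm³/s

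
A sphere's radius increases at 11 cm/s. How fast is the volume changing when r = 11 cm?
5324π cm³/s

V = (4/3)πr³
dV/dt = dV/dr · dr/dt = 4πr² · 11
At r = 11: dV/dt = 5324π cm³/s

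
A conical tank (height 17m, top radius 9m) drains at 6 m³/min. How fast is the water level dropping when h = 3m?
578/(243π) ≈ 0.7571 m/min

r/h = 9/17, so r = (9/17)h
V = (1/3)πr²h = (1/3)π((9/17)h)²h = (27/289)πh³
dV/dh = (81/289)πh²
dh/dt = (dV/dt)/(dV/dh) = -6/((81/289)π·3²) = -578/(243π) m/min
The level is dropping at 578/(243π) ≈ 0.7571 m/min.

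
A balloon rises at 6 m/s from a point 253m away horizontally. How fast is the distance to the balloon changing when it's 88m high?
48√593/593 ≈ 1.971 m/s

z² = 253² + y²
z = √(253² + 88²) = 11√593
dz/dt = y/z · dy/dt = 88/(11√593) · 6 = 48√593/593 ≈ 1.971 m/s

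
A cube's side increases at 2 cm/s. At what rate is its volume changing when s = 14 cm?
1176 cm³/s

V = s³
dV/dt = 3s² · ds/dt = 3·14²·2 = 1176 cm³/s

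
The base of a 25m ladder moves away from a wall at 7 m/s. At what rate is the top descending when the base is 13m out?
91√114/228 ≈ 4.261 m/s

x² + y² = 25²
2x·dx/dt + 2y·dy/dt = 0
dy/dt = -x/y · dx/dt = -13/(2√114) · 7 = -91√114/228 m/s
The top is descending at 91√114/228 ≈ 4.261 m/s.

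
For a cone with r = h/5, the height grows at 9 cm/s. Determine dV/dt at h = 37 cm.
12321π/25 cm³/s

V = (1/3)π(h/5)²h = πh³/75
dV/dt = πh²/25 · 9
At h = 37: dV/dt = 12321π/25 cm³/s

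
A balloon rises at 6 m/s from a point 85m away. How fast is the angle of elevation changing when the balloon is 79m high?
0.037873 rad/s

tan(θ) = y/85
sec²(θ) · dθ/dt = (1/85) · dy/dt
dθ/dt = cos²(θ)/85 · 6 = 85/(85² + 79²) · 6
dθ/dt = 0.037873 rad/s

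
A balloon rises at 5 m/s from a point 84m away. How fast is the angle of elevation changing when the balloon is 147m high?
0.014652 rad/s

tan(θ) = y/84
sec²(θ) · dθ/dt = (1/84) · dy/dt
dθ/dt = cos²(θ)/84 · 5 = 84/(84² + 147²) · 5
dθ/dt = 0.014652 rad/s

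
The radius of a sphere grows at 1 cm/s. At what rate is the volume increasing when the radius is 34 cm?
4624π cm³/s

V = (4/3)πr³
dV/dt = dV/dr · dr/dt = 4πr² · 1
At r = 34: dV/dt = 4624π cm³/s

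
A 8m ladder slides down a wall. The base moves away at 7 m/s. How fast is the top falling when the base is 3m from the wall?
21√55/55 ≈ 2.832 m/s

x² + y² = 8²
2x·dx/dt + 2y·dy/dt = 0
dy/dt = -x/y · dx/dt = -3/√55 · 7 = -21√55/55 m/s
The top is descending at 21√55/55 ≈ 2.832 m/s.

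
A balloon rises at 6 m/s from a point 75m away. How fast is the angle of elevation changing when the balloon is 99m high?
0.029172 rad/s

tan(θ) = y/75
sec²(θ) · dθ/dt = (1/75) · dy/dt
dθ/dt = cos²(θ)/75 · 6 = 75/(75² + 99²) · 6
dθ/dt = 0.029172 rad/s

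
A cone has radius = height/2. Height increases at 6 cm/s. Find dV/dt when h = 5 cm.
75π/2 cm³/s

V = (1/3)π(h/2)²h = πh³/12
dV/dt = πh²/4 · 6
At h = 5: dV/dt = 75π/2 cm³/s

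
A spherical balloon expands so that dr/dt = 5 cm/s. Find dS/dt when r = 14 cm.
560π cm²/s

S = 4πr²
dS/dt = dS/dr · dr/dt = 8πr · 5
At r = 14: dS/dt = 560π cm²/s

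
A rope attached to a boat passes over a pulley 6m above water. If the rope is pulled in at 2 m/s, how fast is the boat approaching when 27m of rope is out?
18√77/77 ≈ 2.051 m/s

rope² = x² + 6²
x = √(27² - 6²) = 3√77
dx/dt = (rope/x) · d(rope)/dt = (27/(3√77)) · (-2) = -18√77/77 m/s
The boat approaches at 18√77/77 ≈ 2.051 m/s.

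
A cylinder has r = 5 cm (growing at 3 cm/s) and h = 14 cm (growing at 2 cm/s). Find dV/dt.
470π cm³/s

V = πr²h
dV/dt = 2πrh·dr/dt + πr²·dh/dt
= 2π(5)(14)(3) + π(5)²(2)
= 470π cm³/s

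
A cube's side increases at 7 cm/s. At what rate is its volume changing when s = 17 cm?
6069 cm³/s

V = s³
dV/dt = 3s² · ds/dt = 3·17²·7 = 6069 cm³/s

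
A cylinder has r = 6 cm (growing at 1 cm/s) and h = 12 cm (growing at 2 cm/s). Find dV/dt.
216π cm³/s

V = πr²h
dV/dt = 2πrh·dr/dt + πr²·dh/dt
= 2π(6)(12)(1) + π(6)²(2)
= 216π cm³/s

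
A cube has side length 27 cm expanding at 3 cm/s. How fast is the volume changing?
6561 cm³/s

V = s³
dV/dt = 3s² · ds/dt = 3·27²·3 = 6561 cm³/s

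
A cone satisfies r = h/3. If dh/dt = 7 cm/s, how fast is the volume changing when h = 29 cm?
5887π/9 cm³/s

V = (1/3)π(h/3)²h = πh³/27
dV/dt = πh²/9 · 7
At h = 29: dV/dt = 5887π/9 cm³/s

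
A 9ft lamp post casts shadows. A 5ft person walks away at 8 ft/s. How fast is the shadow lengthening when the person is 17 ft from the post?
10 ft/s

By similar triangles: 9/(x+s) = 5/s
Solving: s = 5x/4
ds/dt = 5/4 · dx/dt = 5/4 · 8 = 10 ft/s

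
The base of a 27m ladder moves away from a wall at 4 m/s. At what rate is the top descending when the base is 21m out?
7√2/2 ≈ 4.95 m/s

x² + y² = 27²
2x·dx/dt + 2y·dy/dt = 0
dy/dt = -x/y · dx/dt = -21/(12√2) · 4 = -7√2/2 m/s
The top is descending at 7√2/2 ≈ 4.95 m/s.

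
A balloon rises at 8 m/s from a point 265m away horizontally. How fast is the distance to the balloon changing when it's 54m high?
432√73141/73141 ≈ 1.597 m/s

z² = 265² + y²
z = √(265² + 54²) = √73141
dz/dt = y/z · dy/dt = 54/√73141 · 8 = 432√73141/73141 ≈ 1.597 m/s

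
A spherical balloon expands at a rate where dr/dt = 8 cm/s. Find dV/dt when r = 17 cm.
9248π cm³/s

V = (4/3)πr³
dV/dt = dV/dr · dr/dt = 4πr² · 8
At r = 17: dV/dt = 9248π cm³/s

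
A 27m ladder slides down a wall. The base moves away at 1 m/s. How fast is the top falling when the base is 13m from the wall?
13√35/140 ≈ 0.5494 m/s

x² + y² = 27²
2x·dx/dt + 2y·dy/dt = 0
dy/dt = -x/y · dx/dt = -13/(4√35) · 1 = -13√35/140 m/s
The top is descending at 13√35/140 ≈ 0.5494 m/s.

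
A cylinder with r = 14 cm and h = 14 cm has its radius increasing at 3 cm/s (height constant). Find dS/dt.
252π cm²/s

S = 2πrh + 2πr² (lateral + bases)
dS/dt = (2πh + 4πr)·dr/dt = (2π·14 + 4π·14)·3
= 252π cm²/s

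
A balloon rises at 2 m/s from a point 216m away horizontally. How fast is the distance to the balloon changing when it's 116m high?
58√13/221 ≈ 0.9463 m/s

z² = 216² + y²
z = √(216² + 116²) = 68√13
dz/dt = y/z · dy/dt = 116/(68√13) · 2 = 58√13/221 ≈ 0.9463 m/s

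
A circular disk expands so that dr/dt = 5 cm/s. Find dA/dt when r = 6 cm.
60π cm²/s

A = πr²
dA/dt = 2πr · dr/dt = 2π(6)(5) = 60π cm²/s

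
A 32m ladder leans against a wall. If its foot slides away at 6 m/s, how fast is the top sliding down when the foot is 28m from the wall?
14√15/5 ≈ 10.84 m/s

x² + y² = 32²
2x·dx/dt + 2y·dy/dt = 0
dy/dt = -x/y · dx/dt = -28/(4√15) · 6 = -14√15/5 m/s
The top is descending at 14√15/5 ≈ 10.84 m/s.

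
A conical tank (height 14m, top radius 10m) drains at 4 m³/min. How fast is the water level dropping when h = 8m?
49/(400π) ≈ 0.03899 m/min

r/h = 10/14, so r = (5/7)h
V = (1/3)πr²h = (1/3)π((5/7)h)²h = (25/147)πh³
dV/dh = (25/49)πh²
dh/dt = (dV/dt)/(dV/dh) = -4/((25/49)π·8²) = -49/(400π) m/min
The level is dropping at 49/(400π) ≈ 0.03899 m/min.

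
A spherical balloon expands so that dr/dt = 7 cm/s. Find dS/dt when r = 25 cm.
1400π cm²/s

S = 4πr²
dS/dt = dS/dr · dr/dt = 8πr · 7
At r = 25: dS/dt = 1400π cm²/s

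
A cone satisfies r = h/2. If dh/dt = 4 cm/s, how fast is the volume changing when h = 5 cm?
25π cm³/s

V = (1/3)π(h/2)²h = πh³/12
dV/dt = πh²/4 · 4
At h = 5: dV/dt = 25π cm³/s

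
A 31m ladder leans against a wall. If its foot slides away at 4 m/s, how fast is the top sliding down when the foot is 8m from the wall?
32√897/897 ≈ 1.068 m/s

x² + y² = 31²
2x·dx/dt + 2y·dy/dt = 0
dy/dt = -x/y · dx/dt = -8/√897 · 4 = -32√897/897 m/s
The top is descending at 32√897/897 ≈ 1.068 m/s.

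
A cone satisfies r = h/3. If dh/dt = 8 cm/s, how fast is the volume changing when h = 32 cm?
8192π/9 cm³/s

V = (1/3)π(h/3)²h = πh³/27
dV/dt = πh²/9 · 8
At h = 32: dV/dt = 8192π/9 cm³/s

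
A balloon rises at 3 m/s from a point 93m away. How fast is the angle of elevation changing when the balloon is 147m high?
0.009221 rad/s

tan(θ) = y/93
sec²(θ) · dθ/dt = (1/93) · dy/dt
dθ/dt = cos²(θ)/93 · 3 = 93/(93² + 147²) · 3
dθ/dt = 0.009221 rad/s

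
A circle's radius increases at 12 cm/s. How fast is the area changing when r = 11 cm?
264π cm²/s

A = πr²
dA/dt = 2πr · dr/dt = 2π(11)(12) = 264π cm²/s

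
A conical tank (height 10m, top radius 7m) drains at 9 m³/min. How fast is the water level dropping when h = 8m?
225/(784π) ≈ 0.09135 m/min

r/h = 7/10, so r = (7/10)h
V = (1/3)πr²h = (1/3)π((7/10)h)²h = (49/300)πh³
dV/dh = (49/100)πh²
dh/dt = (dV/dt)/(dV/dh) = -9/((49/100)π·8²) = -225/(784π) m/min
The level is dropping at 225/(784π) ≈ 0.09135 m/min.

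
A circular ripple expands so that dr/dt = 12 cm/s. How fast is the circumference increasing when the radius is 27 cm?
24π cm/s

C = 2πr
dC/dt = 2π · dr/dt = 2π · 12 = 24π cm/s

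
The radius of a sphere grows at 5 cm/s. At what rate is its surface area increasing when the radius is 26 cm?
1040π cm²/s

S = 4πr²
dS/dt = dS/dr · dr/dt = 8πr · 5
At r = 26: dS/dt = 1040π cm²/s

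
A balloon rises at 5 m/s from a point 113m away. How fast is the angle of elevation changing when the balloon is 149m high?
0.016157 rad/s

tan(θ) = y/113
sec²(θ) · dθ/dt = (1/113) · dy/dt
dθ/dt = cos²(θ)/113 · 5 = 113/(113² + 149²) · 5
dθ/dt = 0.016157 rad/s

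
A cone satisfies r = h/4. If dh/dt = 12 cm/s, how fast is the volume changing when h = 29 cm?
2523π/4 cm³/s

V = (1/3)π(h/4)²h = πh³/48
dV/dt = πh²/16 · 12
At h = 29: dV/dt = 2523π/4 cm³/s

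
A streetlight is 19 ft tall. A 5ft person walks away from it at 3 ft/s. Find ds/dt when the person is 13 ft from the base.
15/14 ft/s

By similar triangles: 19/(x+s) = 5/s
Solving: s = 5x/14
ds/dt = 5/14 · dx/dt = 5/14 · 3 = 15/14 ft/s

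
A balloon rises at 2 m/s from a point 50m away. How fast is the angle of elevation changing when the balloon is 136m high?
0.004763 rad/s

tan(θ) = y/50
sec²(θ) · dθ/dt = (1/50) · dy/dt
dθ/dt = cos²(θ)/50 · 2 = 50/(50² + 136²) · 2
dθ/dt = 0.004763 rad/s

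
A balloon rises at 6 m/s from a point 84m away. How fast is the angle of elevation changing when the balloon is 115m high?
0.024851 rad/s

tan(θ) = y/84
sec²(θ) · dθ/dt = (1/84) · dy/dt
dθ/dt = cos²(θ)/84 · 6 = 84/(84² + 115²) · 6
dθ/dt = 0.024851 rad/s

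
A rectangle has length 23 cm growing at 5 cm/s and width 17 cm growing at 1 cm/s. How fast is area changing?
108 cm²/s

A = lw
dA/dt = w·dl/dt + l·dw/dt = 17·5 + 23·1 = 108 cm²/s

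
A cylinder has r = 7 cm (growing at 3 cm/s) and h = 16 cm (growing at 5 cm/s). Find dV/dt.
917π cm³/s

V = πr²h
dV/dt = 2πrh·dr/dt + πr²·dh/dt
= 2π(7)(16)(3) + π(7)²(5)
= 917π cm³/s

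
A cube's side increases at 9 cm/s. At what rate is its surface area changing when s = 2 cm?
216 cm²/s

A = 6s²
dA/dt = 12s · ds/dt = 12·2·9 = 216 cm²/s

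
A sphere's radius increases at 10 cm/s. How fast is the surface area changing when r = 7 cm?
560π cm²/s

S = 4πr²
dS/dt = dS/dr · dr/dt = 8πr · 10
At r = 7: dS/dt = 560π cm²/s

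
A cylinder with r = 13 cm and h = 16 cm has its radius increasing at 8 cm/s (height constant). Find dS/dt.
672π cm²/s

S = 2πrh + 2πr² (lateral + bases)
dS/dt = (2πh + 4πr)·dr/dt = (2π·16 + 4π·13)·8
= 672π cm²/s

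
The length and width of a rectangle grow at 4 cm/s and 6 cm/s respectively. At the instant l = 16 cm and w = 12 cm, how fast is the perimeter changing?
20 cm/s

P = 2(l + w)
dP/dt = 2(dl/dt + dw/dt) = 2(4 + 6) = 20 cm/s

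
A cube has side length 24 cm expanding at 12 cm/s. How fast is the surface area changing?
3456 cm²/s

A = 6s²
dA/dt = 12s · ds/dt = 12·24·12 = 3456 cm²/s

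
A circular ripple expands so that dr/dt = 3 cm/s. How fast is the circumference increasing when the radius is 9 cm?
6π cm/s

C = 2πr
dC/dt = 2π · dr/dt = 2π · 3 = 6π cm/s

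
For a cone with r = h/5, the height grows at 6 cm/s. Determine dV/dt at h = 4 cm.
96π/25 cm³/s

V = (1/3)π(h/5)²h = πh³/75
dV/dt = πh²/25 · 6
At h = 4: dV/dt = 96π/25 cm³/s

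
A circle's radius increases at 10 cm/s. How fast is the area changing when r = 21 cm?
420π cm²/s

A = πr²
dA/dt = 2πr · dr/dt = 2π(21)(10) = 420π cm²/s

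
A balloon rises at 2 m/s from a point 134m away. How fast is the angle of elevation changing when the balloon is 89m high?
0.010357 rad/s

tan(θ) = y/134
sec²(θ) · dθ/dt = (1/134) · dy/dt
dθ/dt = cos²(θ)/134 · 2 = 134/(134² + 89²) · 2
dθ/dt = 0.010357 rad/s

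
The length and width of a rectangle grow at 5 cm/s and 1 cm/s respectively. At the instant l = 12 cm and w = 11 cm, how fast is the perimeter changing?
12 cm/s

P = 2(l + w)
dP/dt = 2(dl/dt + dw/dt) = 2(5 + 1) = 12 cm/s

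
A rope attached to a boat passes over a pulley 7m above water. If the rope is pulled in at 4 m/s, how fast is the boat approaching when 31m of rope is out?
31√57/57 ≈ 4.106 m/s

rope² = x² + 7²
x = √(31² - 7²) = 4√57
dx/dt = (rope/x) · d(rope)/dt = (31/(4√57)) · (-4) = -31√57/57 m/s
The boat approaches at 31√57/57 ≈ 4.106 m/s.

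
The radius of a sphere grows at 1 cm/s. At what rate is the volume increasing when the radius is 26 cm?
2704π cm³/s

V = (4/3)πr³
dV/dt = dV/dr · dr/dt = 4πr² · 1
At r = 26: dV/dt = 2704π cm³/s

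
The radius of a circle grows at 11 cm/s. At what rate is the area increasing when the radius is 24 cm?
528π cm²/s

A = πr²
dA/dt = 2πr · dr/dt = 2π(24)(11) = 528π cm²/s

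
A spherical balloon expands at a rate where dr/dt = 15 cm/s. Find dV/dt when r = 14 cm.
11760π cm³/s

V = (4/3)πr³
dV/dt = dV/dr · dr/dt = 4πr² · 15
At r = 14: dV/dt = 11760π cm³/s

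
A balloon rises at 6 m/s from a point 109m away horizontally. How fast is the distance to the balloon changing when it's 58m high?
348√15245/15245 ≈ 2.818 m/s

z² = 109² + y²
z = √(109² + 58²) = √15245
dz/dt = y/z · dy/dt = 58/√15245 · 6 = 348√15245/15245 ≈ 2.818 m/s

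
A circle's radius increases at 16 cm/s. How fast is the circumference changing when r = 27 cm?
32π cm/s

C = 2πr
dC/dt = 2π · dr/dt = 2π · 16 = 32π cm/s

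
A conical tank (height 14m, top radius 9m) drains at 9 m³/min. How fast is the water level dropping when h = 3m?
196/(81π) ≈ 0.7702 m/min

r/h = 9/14, so r = (9/14)h
V = (1/3)πr²h = (1/3)π((9/14)h)²h = (27/196)πh³
dV/dh = (81/196)πh²
dh/dt = (dV/dt)/(dV/dh) = -9/((81/196)π·3²) = -196/(81π) m/min
The level is dropping at 196/(81π) ≈ 0.7702 m/min.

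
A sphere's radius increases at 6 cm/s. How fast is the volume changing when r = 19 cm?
8664π cm³/s

V = (4/3)πr³
dV/dt = dV/dr · dr/dt = 4πr² · 6
At r = 19: dV/dt = 8664π cm³/s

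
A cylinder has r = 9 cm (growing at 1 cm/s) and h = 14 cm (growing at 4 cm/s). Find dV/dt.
576π cm³/s

V = πr²h
dV/dt = 2πrh·dr/dt + πr²·dh/dt
= 2π(9)(14)(1) + π(9)²(4)
= 576π cm³/s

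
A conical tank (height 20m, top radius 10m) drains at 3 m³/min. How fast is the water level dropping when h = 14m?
3/(49π) ≈ 0.01949 m/min

r/h = 10/20, so r = (1/2)h
V = (1/3)πr²h = (1/3)π((1/2)h)²h = (1/12)πh³
dV/dh = (1/4)πh²
dh/dt = (dV/dt)/(dV/dh) = -3/((1/4)π·14²) = -3/(49π) m/min
The level is dropping at 3/(49π) ≈ 0.01949 m/min.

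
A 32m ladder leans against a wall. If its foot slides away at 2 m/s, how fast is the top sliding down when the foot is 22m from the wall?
22√15/45 ≈ 1.893 m/s

x² + y² = 32²
2x·dx/dt + 2y·dy/dt = 0
dy/dt = -x/y · dx/dt = -22/(6√15) · 2 = -22√15/45 m/s
The top is descending at 22√15/45 ≈ 1.893 m/s.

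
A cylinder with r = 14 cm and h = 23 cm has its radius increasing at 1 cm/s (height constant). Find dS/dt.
102π cm²/s

S = 2πrh + 2πr² (lateral + bases)
dS/dt = (2πh + 4πr)·dr/dt = (2π·23 + 4π·14)·1
= 102π cm²/s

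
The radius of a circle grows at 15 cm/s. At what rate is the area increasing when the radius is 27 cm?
810π cm²/s

A = πr²
dA/dt = 2πr · dr/dt = 2π(27)(15) = 810π cm²/s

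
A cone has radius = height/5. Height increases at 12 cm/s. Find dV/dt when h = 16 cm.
3072π/25 cm³/s

V = (1/3)π(h/5)²h = πh³/75
dV/dt = πh²/25 · 12
At h = 16: dV/dt = 3072π/25 cm³/s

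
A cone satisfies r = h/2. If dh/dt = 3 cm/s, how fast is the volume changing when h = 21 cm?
1323π/4 cm³/s

V = (1/3)π(h/2)²h = πh³/12
dV/dt = πh²/4 · 3
At h = 21: dV/dt = 1323π/4 cm³/s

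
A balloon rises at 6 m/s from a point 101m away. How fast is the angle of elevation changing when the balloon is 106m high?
0.028269 rad/s

tan(θ) = y/101
sec²(θ) · dθ/dt = (1/101) · dy/dt
dθ/dt = cos²(θ)/101 · 6 = 101/(101² + 106²) · 6
dθ/dt = 0.028269 rad/s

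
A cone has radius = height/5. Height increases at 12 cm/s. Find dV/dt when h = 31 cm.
11532π/25 cm³/s

V = (1/3)π(h/5)²h = πh³/75
dV/dt = πh²/25 · 12
At h = 31: dV/dt = 11532π/25 cm³/s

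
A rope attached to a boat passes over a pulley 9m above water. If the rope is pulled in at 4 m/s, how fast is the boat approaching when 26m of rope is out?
104√595/595 ≈ 4.264 m/s

rope² = x² + 9²
x = √(26² - 9²) = √595
dx/dt = (rope/x) · d(rope)/dt = (26/√595) · (-4) = -104√595/595 m/s
The boat approaches at 104√595/595 ≈ 4.264 m/s.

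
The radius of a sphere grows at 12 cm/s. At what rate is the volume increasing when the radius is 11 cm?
5808π cm³/s

V = (4/3)πr³
dV/dt = dV/dr · dr/dt = 4πr² · 12
At r = 11: dV/dt = 5808π cm³/s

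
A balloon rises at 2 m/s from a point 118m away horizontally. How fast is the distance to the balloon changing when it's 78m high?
39√5002/2501 ≈ 1.103 m/s

z² = 118² + y²
z = √(118² + 78²) = 2√5002
dz/dt = y/z · dy/dt = 78/(2√5002) · 2 = 39√5002/2501 ≈ 1.103 m/s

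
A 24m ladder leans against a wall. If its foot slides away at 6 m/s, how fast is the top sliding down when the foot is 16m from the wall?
12√5/5 ≈ 5.367 m/s

x² + y² = 24²
2x·dx/dt + 2y·dy/dt = 0
dy/dt = -x/y · dx/dt = -16/(8√5) · 6 = -12√5/5 m/s
The top is descending at 12√5/5 ≈ 5.367 m/s.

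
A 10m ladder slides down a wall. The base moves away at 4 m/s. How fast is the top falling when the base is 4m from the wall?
8√21/21 ≈ 1.746 m/s

x² + y² = 10²
2x·dx/dt + 2y·dy/dt = 0
dy/dt = -x/y · dx/dt = -4/(2√21) · 4 = -8√21/21 m/s
The top is descending at 8√21/21 ≈ 1.746 m/s.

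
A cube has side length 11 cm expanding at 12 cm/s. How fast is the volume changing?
4356 cm³/s

V = s³
dV/dt = 3s² · ds/dt = 3·11²·12 = 4356 cm³/s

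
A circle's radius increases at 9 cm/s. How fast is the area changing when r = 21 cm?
378π cm²/s

A = πr²
dA/dt = 2πr · dr/dt = 2π(21)(9) = 378π cm²/s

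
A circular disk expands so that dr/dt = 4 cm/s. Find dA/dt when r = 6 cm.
48π cm²/s

A = πr²
dA/dt = 2πr · dr/dt = 2π(6)(4) = 48π cm²/s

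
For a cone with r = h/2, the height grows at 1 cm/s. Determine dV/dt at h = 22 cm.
121π cm³/s

V = (1/3)π(h/2)²h = πh³/12
dV/dt = πh²/4 · 1
At h = 22: dV/dt = 121π cm³/s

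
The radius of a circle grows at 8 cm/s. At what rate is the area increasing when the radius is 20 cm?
320π cm²/s

A = πr²
dA/dt = 2πr · dr/dt = 2π(20)(8) = 320π cm²/s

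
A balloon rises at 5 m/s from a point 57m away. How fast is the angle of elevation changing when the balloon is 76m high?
0.031579 rad/s

tan(θ) = y/57
sec²(θ) · dθ/dt = (1/57) · dy/dt
dθ/dt = cos²(θ)/57 · 5 = 57/(57² + 76²) · 5
dθ/dt = 0.031579 rad/s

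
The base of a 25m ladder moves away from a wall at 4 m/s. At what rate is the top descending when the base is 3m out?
3√154/77 ≈ 0.4835 m/s

x² + y² = 25²
2x·dx/dt + 2y·dy/dt = 0
dy/dt = -x/y · dx/dt = -3/(2√154) · 4 = -3√154/77 m/s
The top is descending at 3√154/77 ≈ 0.4835 m/s.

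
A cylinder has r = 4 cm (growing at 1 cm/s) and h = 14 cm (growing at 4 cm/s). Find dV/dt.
176π cm³/s

V = πr²h
dV/dt = 2πrh·dr/dt + πr²·dh/dt
= 2π(4)(14)(1) + π(4)²(4)
= 176π cm³/s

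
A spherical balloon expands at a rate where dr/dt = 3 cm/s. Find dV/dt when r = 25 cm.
7500π cm³/s

V = (4/3)πr³
dV/dt = dV/dr · dr/dt = 4πr² · 3
At r = 25: dV/dt = 7500π cm³/s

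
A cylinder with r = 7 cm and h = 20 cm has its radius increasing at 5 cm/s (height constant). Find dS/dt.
340π cm²/s

S = 2πrh + 2πr² (lateral + bases)
dS/dt = (2πh + 4πr)·dr/dt = (2π·20 + 4π·7)·5
= 340π cm²/s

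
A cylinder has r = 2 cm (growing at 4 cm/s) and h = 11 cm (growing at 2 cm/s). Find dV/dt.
184π cm³/s

V = πr²h
dV/dt = 2πrh·dr/dt + πr²·dh/dt
= 2π(2)(11)(4) + π(2)²(2)
= 184π cm³/s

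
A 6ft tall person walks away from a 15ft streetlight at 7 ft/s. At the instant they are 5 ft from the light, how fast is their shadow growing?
14/3 ft/s

By similar triangles: 15/(x+s) = 6/s
Solving: s = 6x/9
ds/dt = 6/9 · dx/dt = 2/3 · 7 = 14/3 ft/s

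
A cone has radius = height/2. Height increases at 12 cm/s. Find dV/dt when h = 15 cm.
675π cm³/s

V = (1/3)π(h/2)²h = πh³/12
dV/dt = πh²/4 · 12
At h = 15: dV/dt = 675π cm³/s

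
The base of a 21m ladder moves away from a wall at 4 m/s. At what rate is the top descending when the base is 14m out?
8√5/5 ≈ 3.578 m/s

x² + y² = 21²
2x·dx/dt + 2y·dy/dt = 0
dy/dt = -x/y · dx/dt = -14/(7√5) · 4 = -8√5/5 m/s
The top is descending at 8√5/5 ≈ 3.578 m/s.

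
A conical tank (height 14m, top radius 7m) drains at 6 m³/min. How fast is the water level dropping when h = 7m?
24/(49π) ≈ 0.1559 m/min

r/h = 7/14, so r = (1/2)h
V = (1/3)πr²h = (1/3)π((1/2)h)²h = (1/12)πh³
dV/dh = (1/4)πh²
dh/dt = (dV/dt)/(dV/dh) = -6/((1/4)π·7²) = -24/(49π) m/min
The level is dropping at 24/(49π) ≈ 0.1559 m/min.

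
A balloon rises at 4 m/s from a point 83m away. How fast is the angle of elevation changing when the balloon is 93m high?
0.021367 rad/s

tan(θ) = y/83
sec²(θ) · dθ/dt = (1/83) · dy/dt
dθ/dt = cos²(θ)/83 · 4 = 83/(83² + 93²) · 4
dθ/dt = 0.021367 rad/s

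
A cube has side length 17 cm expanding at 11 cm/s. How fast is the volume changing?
9537 cm³/s

V = s³
dV/dt = 3s² · ds/dt = 3·17²·11 = 9537 cm³/s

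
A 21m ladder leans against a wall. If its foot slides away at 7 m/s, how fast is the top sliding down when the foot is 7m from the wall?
7√2/4 ≈ 2.475 m/s

x² + y² = 21²
2x·dx/dt + 2y·dy/dt = 0
dy/dt = -x/y · dx/dt = -7/(14√2) · 7 = -7√2/4 m/s
The top is descending at 7√2/4 ≈ 2.475 m/s.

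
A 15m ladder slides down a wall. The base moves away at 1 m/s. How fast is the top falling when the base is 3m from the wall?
√6/12 ≈ 0.2041 m/s

x² + y² = 15²
2x·dx/dt + 2y·dy/dt = 0
dy/dt = -x/y · dx/dt = -3/(6√6) · 1 = -√6/12 m/s
The top is descending at √6/12 ≈ 0.2041 m/s.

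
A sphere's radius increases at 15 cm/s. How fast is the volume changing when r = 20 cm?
24000π cm³/s

V = (4/3)πr³
dV/dt = dV/dr · dr/dt = 4πr² · 15
At r = 20: dV/dt = 24000π cm³/s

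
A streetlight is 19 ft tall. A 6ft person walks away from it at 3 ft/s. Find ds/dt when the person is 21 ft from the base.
18/13 ft/s

By similar triangles: 19/(x+s) = 6/s
Solving: s = 6x/13
ds/dt = 6/13 · dx/dt = 6/13 · 3 = 18/13 ft/s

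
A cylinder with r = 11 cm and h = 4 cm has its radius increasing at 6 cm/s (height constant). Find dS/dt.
312π cm²/s

S = 2πrh + 2πr² (lateral + bases)
dS/dt = (2πh + 4πr)·dr/dt = (2π·4 + 4π·11)·6
= 312π cm²/s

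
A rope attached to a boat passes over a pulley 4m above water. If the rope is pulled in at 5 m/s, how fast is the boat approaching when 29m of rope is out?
29√33/33 ≈ 5.048 m/s

rope² = x² + 4²
x = √(29² - 4²) = 5√33
dx/dt = (rope/x) · d(rope)/dt = (29/(5√33)) · (-5) = -29√33/33 m/s
The boat approaches at 29√33/33 ≈ 5.048 m/s.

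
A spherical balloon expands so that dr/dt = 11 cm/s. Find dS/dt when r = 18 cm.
1584π cm²/s

S = 4πr²
dS/dt = dS/dr · dr/dt = 8πr · 11
At r = 18: dS/dt = 1584π cm²/s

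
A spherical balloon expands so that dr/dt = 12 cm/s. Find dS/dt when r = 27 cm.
2592π cm²/s

S = 4πr²
dS/dt = dS/dr · dr/dt = 8πr · 12
At r = 27: dS/dt = 2592π cm²/s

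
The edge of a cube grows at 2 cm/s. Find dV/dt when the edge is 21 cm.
2646 cm³/s

V = s³
dV/dt = 3s² · ds/dt = 3·21²·2 = 2646 cm³/s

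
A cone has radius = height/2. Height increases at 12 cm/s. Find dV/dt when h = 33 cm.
3267π cm³/s

V = (1/3)π(h/2)²h = πh³/12
dV/dt = πh²/4 · 12
At h = 33: dV/dt = 3267π cm³/s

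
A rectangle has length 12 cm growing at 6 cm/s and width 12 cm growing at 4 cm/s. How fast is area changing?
120 cm²/s

A = lw
dA/dt = w·dl/dt + l·dw/dt = 12·6 + 12·4 = 120 cm²/s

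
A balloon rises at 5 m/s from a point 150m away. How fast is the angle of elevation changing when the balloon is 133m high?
0.018662 rad/s

tan(θ) = y/150
sec²(θ) · dθ/dt = (1/150) · dy/dt
dθ/dt = cos²(θ)/150 · 5 = 150/(150² + 133²) · 5
dθ/dt = 0.018662 rad/s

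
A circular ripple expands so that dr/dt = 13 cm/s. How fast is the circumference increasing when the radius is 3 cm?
26π cm/s

C = 2πr
dC/dt = 2π · dr/dt = 2π · 13 = 26π cm/s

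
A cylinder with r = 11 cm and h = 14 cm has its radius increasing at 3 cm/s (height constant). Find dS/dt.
216π cm²/s

S = 2πrh + 2πr² (lateral + bases)
dS/dt = (2πh + 4πr)·dr/dt = (2π·14 + 4π·11)·3
= 216π cm²/s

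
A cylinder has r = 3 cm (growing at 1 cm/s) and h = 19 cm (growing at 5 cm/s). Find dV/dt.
159π cm³/s

V = πr²h
dV/dt = 2πrh·dr/dt + πr²·dh/dt
= 2π(3)(19)(1) + π(3)²(5)
= 159π cm³/s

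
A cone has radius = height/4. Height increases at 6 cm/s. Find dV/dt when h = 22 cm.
363π/2 cm³/s

V = (1/3)π(h/4)²h = πh³/48
dV/dt = πh²/16 · 6
At h = 22: dV/dt = 363π/2 cm³/s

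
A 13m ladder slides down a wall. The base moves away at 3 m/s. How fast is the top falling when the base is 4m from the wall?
4√17/17 ≈ 0.9701 m/s

x² + y² = 13²
2x·dx/dt + 2y·dy/dt = 0
dy/dt = -x/y · dx/dt = -4/(3√17) · 3 = -4√17/17 m/s
The top is descending at 4√17/17 ≈ 0.9701 m/s.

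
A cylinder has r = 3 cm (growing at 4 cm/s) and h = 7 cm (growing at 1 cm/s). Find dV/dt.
177π cm³/s

V = πr²h
dV/dt = 2πrh·dr/dt + πr²·dh/dt
= 2π(3)(7)(4) + π(3)²(1)
= 177π cm³/s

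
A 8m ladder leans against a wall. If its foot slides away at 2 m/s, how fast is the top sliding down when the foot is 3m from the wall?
6√55/55 ≈ 0.809 m/s

x² + y² = 8²
2x·dx/dt + 2y·dy/dt = 0
dy/dt = -x/y · dx/dt = -3/√55 · 2 = -6√55/55 m/s
The top is descending at 6√55/55 ≈ 0.809 m/s.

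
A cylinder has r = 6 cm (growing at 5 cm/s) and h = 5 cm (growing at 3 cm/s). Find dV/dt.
408π cm³/s

V = πr²h
dV/dt = 2πrh·dr/dt + πr²·dh/dt
= 2π(6)(5)(5) + π(6)²(3)
= 408π cm³/s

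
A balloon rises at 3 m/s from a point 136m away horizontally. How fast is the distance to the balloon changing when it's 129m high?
387√35137/35137 ≈ 2.065 m/s

z² = 136² + y²
z = √(136² + 129²) = √35137
dz/dt = y/z · dy/dt = 129/√35137 · 3 = 387√35137/35137 ≈ 2.065 m/s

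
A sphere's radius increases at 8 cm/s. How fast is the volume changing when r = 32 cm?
32768π cm³/s

V = (4/3)πr³
dV/dt = dV/dr · dr/dt = 4πr² · 8
At r = 32: dV/dt = 32768π cm³/s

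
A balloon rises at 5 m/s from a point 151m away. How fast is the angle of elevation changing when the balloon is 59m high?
0.028727 rad/s

tan(θ) = y/151
sec²(θ) · dθ/dt = (1/151) · dy/dt
dθ/dt = cos²(θ)/151 · 5 = 151/(151² + 59²) · 5
dθ/dt = 0.028727 rad/s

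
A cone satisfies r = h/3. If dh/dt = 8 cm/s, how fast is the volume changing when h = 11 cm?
968π/9 cm³/s

V = (1/3)π(h/3)²h = πh³/27
dV/dt = πh²/9 · 8
At h = 11: dV/dt = 968π/9 cm³/s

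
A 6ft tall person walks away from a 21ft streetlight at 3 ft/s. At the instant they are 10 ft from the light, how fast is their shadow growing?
6/5 ft/s

By similar triangles: 21/(x+s) = 6/s
Solving: s = 6x/15
ds/dt = 6/15 · dx/dt = 2/5 · 3 = 6/5 ft/s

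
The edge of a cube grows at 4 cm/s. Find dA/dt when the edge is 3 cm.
144 cm²/s

A = 6s²
dA/dt = 12s · ds/dt = 12·3·4 = 144 cm²/s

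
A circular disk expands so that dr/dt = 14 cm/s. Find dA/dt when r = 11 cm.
308π cm²/s

A = πr²
dA/dt = 2πr · dr/dt = 2π(11)(14) = 308π cm²/s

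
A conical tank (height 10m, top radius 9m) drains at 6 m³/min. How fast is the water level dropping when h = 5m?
8/(27π) ≈ 0.09431 m/min

r/h = 9/10, so r = (9/10)h
V = (1/3)πr²h = (1/3)π((9/10)h)²h = (27/100)πh³
dV/dh = (81/100)πh²
dh/dt = (dV/dt)/(dV/dh) = -6/((81/100)π·5²) = -8/(27π) m/min
The level is dropping at 8/(27π) ≈ 0.09431 m/min.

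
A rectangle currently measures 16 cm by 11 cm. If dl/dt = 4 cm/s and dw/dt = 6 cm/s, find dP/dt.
20 cm/s

P = 2(l + w)
dP/dt = 2(dl/dt + dw/dt) = 2(4 + 6) = 20 cm/s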